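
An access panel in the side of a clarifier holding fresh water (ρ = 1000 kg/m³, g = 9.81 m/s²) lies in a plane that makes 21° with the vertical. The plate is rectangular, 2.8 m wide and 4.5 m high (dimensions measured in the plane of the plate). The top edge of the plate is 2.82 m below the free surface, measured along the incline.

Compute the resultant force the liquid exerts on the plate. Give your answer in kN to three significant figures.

γ = ρg = 1000 × 9.81 = 9810 N/m³ = 9.81 kN/m³.
The plate makes 21° with the vertical, i.e. θ = 90° − 21° = 69° to the horizontal. Measuring y along the incline from the free-surface line, vertical depth h = y·sinθ with sinθ = 0.933580.
The centroid lies 4.5/2 = 2.25 m below the top edge, so y_c = 2.82 + 2.25 = 5.07 m and h_c = 5.07 × 0.933580 = 4.73325 m.
A = 2.8 × 4.5 = 12.6 m².
Resultant F = γ·h_c·A = 9.81 × 4.73325 × 12.6 = 585.058 kN.

F ≈ 585 kN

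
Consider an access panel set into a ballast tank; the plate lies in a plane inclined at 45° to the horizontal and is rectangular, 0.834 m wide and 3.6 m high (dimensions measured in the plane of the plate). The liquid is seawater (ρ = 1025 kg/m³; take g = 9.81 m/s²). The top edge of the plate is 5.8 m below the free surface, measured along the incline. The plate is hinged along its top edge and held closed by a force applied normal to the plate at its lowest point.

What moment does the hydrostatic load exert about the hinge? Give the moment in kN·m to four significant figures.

γ = ρg = 1025 × 9.81 / 1000 = 10.05525 kN/m³.
Let θ = 45° be the plate's angle to the horizontal; measure y along the incline from where the plane meets the free surface. Vertical depth h = y·sinθ with sinθ = 0.707107.
The centroid lies 3.6/2 = 1.8 m below the top edge, so y_c = 5.8 + 1.8 = 7.6 m and h_c = 7.6 × 0.707107 = 5.37401 m.
A = 0.834 × 3.6 = 3.0024 m².
Resultant F = γ·h_c·A = 10.05525 × 5.37401 × 3.0024 = 162.241 kN.
I_c = b·h³/12 = 0.834 × 3.6³/12 = 3.24259 m⁴.
Centre of pressure: y_p = y_c + I_c/(y_c·A) = 7.6 + 3.24259/(7.6 × 3.0024) = 7.6 + 0.142105 = 7.7421 m along the plane.
The resultant acts 1.8 + 0.142105 = 1.9421 m (along the plate) below the hinge at the top edge, so the moment about the hinge is M = F × 1.9421 = 162.241 × 1.9421 = 315.088 kN·m.

M ≈ 315.1 kN·m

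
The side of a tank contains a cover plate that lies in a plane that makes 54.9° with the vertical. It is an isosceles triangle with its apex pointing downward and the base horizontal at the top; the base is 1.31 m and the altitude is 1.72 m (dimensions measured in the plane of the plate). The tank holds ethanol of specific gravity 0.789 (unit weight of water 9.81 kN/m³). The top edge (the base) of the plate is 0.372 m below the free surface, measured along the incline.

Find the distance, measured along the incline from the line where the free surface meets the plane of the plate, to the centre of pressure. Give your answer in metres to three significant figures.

γ = 0.789 × 9.81 = 7.74009 kN/m³.
The plate makes 54.9° with the vertical, i.e. θ = 90° − 54.9° = 35.1° to the horizontal. Measuring y along the incline from the free-surface line, vertical depth h = y·sinθ with sinθ = 0.575005.
With the apex down, the centroid sits h/3 = 1.72/3 = 0.573333 m below the base (the top edge), so y_c = 0.372 + 0.573333 = 0.945333 m and h_c = 0.945333 × 0.575005 = 0.543571 m.
A = ½ × 1.31 × 1.72 = 1.1266 m².
Resultant F = γ·h_c·A = 7.74009 × 0.543571 × 1.1266 = 4.73993 kN.
I_c = b·h³/36 = 1.31 × 1.72³/36 = 0.185163 m⁴.
Centre of pressure: y_p = y_c + I_c/(y_c·A) = 0.945333 + 0.185163/(0.945333 × 1.1266) = 0.945333 + 0.17386 = 1.11919 m along the plane.

y_p = 1.12 m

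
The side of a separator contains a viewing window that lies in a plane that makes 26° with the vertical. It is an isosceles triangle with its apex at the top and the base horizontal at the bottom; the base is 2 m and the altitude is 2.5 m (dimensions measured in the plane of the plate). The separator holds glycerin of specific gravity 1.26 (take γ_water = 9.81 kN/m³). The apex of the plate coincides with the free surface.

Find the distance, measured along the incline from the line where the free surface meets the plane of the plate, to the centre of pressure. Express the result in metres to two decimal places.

γ = 1.26 × 9.81 = 12.3606 kN/m³.
The plate makes 26° with the vertical, i.e. θ = 90° − 26° = 64° to the horizontal. Measuring y along the incline from the free-surface line, vertical depth h = y·sinθ with sinθ = 0.898794.
With the apex up, the centroid sits 2h/3 = 2 × 2.5/3 = 1.66667 m below the apex, so y_c = 1.66667 m and h_c = 1.66667 × 0.898794 = 1.49799 m.
A = ½ × 2 × 2.5 = 2.5 m².
Resultant F = γ·h_c·A = 12.3606 × 1.49799 × 2.5 = 46.2901 kN.
I_c = b·h³/36 = 2 × 2.5³/36 = 0.868056 m⁴.
Centre of pressure: y_p = y_c + I_c/(y_c·A) = 1.66667 + 0.868056/(1.66667 × 2.5) = 1.66667 + 0.208333 = 1.875 m along the plane.

y_p = 1.88 m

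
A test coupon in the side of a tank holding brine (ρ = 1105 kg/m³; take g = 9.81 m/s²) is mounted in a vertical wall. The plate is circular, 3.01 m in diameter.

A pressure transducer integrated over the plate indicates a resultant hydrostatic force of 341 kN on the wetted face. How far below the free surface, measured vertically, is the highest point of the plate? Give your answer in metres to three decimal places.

γ = ρg = 1105 × 9.81 / 1000 = 10.84005 kN/m³.
A = π(1.505)² = 7.11579 m².
From F = γ·h_c·A, the centroid depth is h_c = 341/(10.84005 × 7.11579) = 4.42079 m.
The centroid is at the centre, 1.505 m below the top of the plate, so the highest point sits at h_top = 4.42079 − 1.505 = 2.91579 m below the surface.

d_top ≈ 2.916 m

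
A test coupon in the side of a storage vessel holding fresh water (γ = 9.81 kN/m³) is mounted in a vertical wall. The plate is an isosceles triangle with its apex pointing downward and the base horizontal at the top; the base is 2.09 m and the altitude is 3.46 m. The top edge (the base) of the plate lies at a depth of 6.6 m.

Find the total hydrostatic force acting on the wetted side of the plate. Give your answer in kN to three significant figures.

F ≈ 275 kN

γ = 9.81 kN/m³.
With the apex down, the centroid sits h/3 = 3.46/3 = 1.15333 m below the base (the top edge), so the centroid depth is h_c = 6.6 + 1.15333 = 7.75333 m.
A = ½ × 2.09 × 3.46 = 3.6157 m².
Resultant F = γ·h_c·A = 9.81 × 7.75333 × 3.6157 = 275.011 kN.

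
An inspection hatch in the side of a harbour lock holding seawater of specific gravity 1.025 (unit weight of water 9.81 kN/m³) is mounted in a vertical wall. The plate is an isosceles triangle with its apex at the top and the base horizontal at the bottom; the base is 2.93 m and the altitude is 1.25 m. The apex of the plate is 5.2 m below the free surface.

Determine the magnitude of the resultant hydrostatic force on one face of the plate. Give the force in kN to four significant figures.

F ≈ 111.1 kN

γ = 1.025 × 9.81 = 10.05525 kN/m³.
With the apex up, the centroid sits 2h/3 = 2 × 1.25/3 = 0.833333 m below the apex, so the centroid depth is h_c = 5.2 + 0.833333 = 6.03333 m.
A = ½ × 2.93 × 1.25 = 1.83125 m².
Resultant F = γ·h_c·A = 10.05525 × 6.03333 × 1.83125 = 111.096 kN.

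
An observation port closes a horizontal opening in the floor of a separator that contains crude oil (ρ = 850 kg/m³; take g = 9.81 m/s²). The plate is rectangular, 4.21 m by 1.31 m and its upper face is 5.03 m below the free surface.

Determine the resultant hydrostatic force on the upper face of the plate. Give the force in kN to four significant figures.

γ = ρg = 850 × 9.81 / 1000 = 8.3385 kN/m³.
The plate is horizontal, so pressure is uniform at p = γ·h = 8.3385 × 5.03 = 41.9427 kN/m².
A = 4.21 × 1.31 = 5.5151 m².
F = p·A = 41.9427 × 5.5151 = 231.318 kN.

F ≈ 231.3 kN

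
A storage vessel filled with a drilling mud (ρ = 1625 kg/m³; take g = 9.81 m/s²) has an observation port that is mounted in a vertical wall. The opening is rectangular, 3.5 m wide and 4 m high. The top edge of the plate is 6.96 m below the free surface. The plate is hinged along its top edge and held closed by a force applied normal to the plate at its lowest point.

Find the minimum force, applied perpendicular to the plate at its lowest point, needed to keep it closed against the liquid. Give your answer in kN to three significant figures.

P ≈ 1070 kN

γ = ρg = 1625 × 9.81 / 1000 = 15.94125 kN/m³.
The centroid lies 4/2 = 2 m below the top edge, so the centroid depth is h_c = 6.96 + 2 = 8.96 m.
A = 3.5 × 4 = 14 m².
Resultant F = γ·h_c·A = 15.94125 × 8.96 × 14 = 1999.67 kN.
I_c = b·h³/12 = 3.5 × 4³/12 = 18.6667 m⁴.
Centre of pressure: y_p = y_c + I_c/(y_c·A) = 8.96 + 18.6667/(8.96 × 14) = 8.96 + 0.14881 = 9.10881 m along the plane.
The resultant acts 2 + 0.14881 = 2.14881 m (along the plate) below the hinge at the top edge, so the moment about the hinge is M = F × 2.14881 = 1999.67 × 2.14881 = 4296.91 kN·m.
A normal force at the bottom, 4 m from the hinge, must supply this moment: P = 4296.91/4 = 1074.23 kN.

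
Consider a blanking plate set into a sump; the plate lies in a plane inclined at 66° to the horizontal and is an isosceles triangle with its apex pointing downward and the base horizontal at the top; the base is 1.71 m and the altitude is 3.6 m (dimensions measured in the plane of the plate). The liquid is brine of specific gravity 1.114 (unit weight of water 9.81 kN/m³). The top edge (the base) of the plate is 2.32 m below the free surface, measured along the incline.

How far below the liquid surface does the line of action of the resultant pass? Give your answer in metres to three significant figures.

γ = 1.114 × 9.81 = 10.92834 kN/m³.
Let θ = 66° be the plate's angle to the horizontal; measure y along the incline from where the plane meets the free surface. Vertical depth h = y·sinθ with sinθ = 0.913545.
With the apex down, the centroid sits h/3 = 3.6/3 = 1.2 m below the base (the top edge), so y_c = 2.32 + 1.2 = 3.52 m and h_c = 3.52 × 0.913545 = 3.21568 m.
A = ½ × 1.71 × 3.6 = 3.078 m².
Resultant F = γ·h_c·A = 10.92834 × 3.21568 × 3.078 = 108.167 kN.
I_c = b·h³/36 = 1.71 × 3.6³/36 = 2.21616 m⁴.
Centre of pressure: y_p = y_c + I_c/(y_c·A) = 3.52 + 2.21616/(3.52 × 3.078) = 3.52 + 0.204545 = 3.72454 m along the plane.
Vertically, h_p = y_p·sinθ = 3.72454 × 0.913545 = 3.40253 m.

h_p = 3.40 m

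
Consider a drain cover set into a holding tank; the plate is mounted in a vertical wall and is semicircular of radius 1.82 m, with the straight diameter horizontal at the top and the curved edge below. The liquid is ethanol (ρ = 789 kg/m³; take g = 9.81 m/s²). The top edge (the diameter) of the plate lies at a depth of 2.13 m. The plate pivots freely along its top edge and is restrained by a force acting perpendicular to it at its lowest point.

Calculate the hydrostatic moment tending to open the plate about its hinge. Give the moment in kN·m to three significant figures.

M ≈ 99.6 kN·m

γ = ρg = 789 × 9.81 / 1000 = 7.74009 kN/m³.
The centroid of a semicircle lies 4r/(3π) = 0.772432 m from the diameter, here below the top edge, so the centroid depth is h_c = 2.13 + 0.772432 = 2.90243 m.
A = πr²/2 = π × 1.82²/2 = 5.20311 m².
Resultant F = γ·h_c·A = 7.74009 × 2.90243 × 5.20311 = 116.888 kN.
I_c = (π/8 − 8/(9π))·r⁴ = 0.109757 × 1.82⁴ = 1.20425 m⁴.
Centre of pressure: y_p = y_c + I_c/(y_c·A) = 2.90243 + 1.20425/(2.90243 × 5.20311) = 2.90243 + 0.0797429 = 2.98217 m along the plane.
The resultant acts 0.772432 + 0.0797429 = 0.852175 m (along the plate) below the hinge at the top edge, so the moment about the hinge is M = F × 0.852175 = 116.888 × 0.852175 = 99.609 kN·m.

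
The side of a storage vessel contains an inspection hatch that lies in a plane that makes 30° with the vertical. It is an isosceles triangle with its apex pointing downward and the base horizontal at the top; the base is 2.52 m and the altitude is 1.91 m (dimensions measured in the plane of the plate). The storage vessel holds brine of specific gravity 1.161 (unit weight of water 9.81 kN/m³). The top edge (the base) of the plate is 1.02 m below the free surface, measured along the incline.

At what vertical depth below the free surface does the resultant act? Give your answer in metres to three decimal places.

γ = 1.161 × 9.81 = 11.38941 kN/m³.
The plate makes 30° with the vertical, i.e. θ = 90° − 30° = 60° to the horizontal. Measuring y along the incline from the free-surface line, vertical depth h = y·sinθ with sinθ = 0.866025.
With the apex down, the centroid sits h/3 = 1.91/3 = 0.636667 m below the base (the top edge), so y_c = 1.02 + 0.636667 = 1.65667 m and h_c = 1.65667 × 0.866025 = 1.43472 m.
A = ½ × 2.52 × 1.91 = 2.4066 m².
Resultant F = γ·h_c·A = 11.38941 × 1.43472 × 2.4066 = 39.3253 kN.
I_c = b·h³/36 = 2.52 × 1.91³/36 = 0.487751 m⁴.
Centre of pressure: y_p = y_c + I_c/(y_c·A) = 1.65667 + 0.487751/(1.65667 × 2.4066) = 1.65667 + 0.122337 = 1.77901 m along the plane.
Vertically, h_p = y_p·sinθ = 1.77901 × 0.866025 = 1.54067 m.

h_p = 1.541 m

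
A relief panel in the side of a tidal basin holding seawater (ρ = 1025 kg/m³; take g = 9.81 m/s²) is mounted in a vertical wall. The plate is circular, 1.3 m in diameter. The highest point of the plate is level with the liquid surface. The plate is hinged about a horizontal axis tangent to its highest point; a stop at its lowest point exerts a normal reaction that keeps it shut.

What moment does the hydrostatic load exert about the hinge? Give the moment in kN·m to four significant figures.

M ≈ 7.049 kN·m

γ = ρg = 1025 × 9.81 / 1000 = 10.05525 kN/m³.
The centroid is at the centre, 0.65 m below the top of the plate, so the centroid depth is h_c = 0.65 m.
A = π(0.65)² = 1.32732 m².
Resultant F = γ·h_c·A = 10.05525 × 0.65 × 1.32732 = 8.67525 kN.
I_c = πr⁴/4 = π × 0.65⁴/4 = 0.140198 m⁴.
Centre of pressure: y_p = y_c + I_c/(y_c·A) = 0.65 + 0.140198/(0.65 × 1.32732) = 0.65 + 0.1625 = 0.8125 m along the plane.
The resultant acts 0.65 + 0.1625 = 0.8125 m (along the plate) below the hinge at the top edge, so the moment about the hinge is M = F × 0.8125 = 8.67525 × 0.8125 = 7.04864 kN·m.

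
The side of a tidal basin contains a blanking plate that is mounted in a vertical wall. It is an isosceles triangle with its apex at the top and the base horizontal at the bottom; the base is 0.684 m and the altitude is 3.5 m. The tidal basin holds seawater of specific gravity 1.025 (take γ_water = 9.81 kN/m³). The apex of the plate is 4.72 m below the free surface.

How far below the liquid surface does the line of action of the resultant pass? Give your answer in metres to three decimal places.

γ = 1.025 × 9.81 = 10.05525 kN/m³.
With the apex up, the centroid sits 2h/3 = 2 × 3.5/3 = 2.33333 m below the apex, so the centroid depth is h_c = 4.72 + 2.33333 = 7.05333 m.
A = ½ × 0.684 × 3.5 = 1.197 m².
Resultant F = γ·h_c·A = 10.05525 × 7.05333 × 1.197 = 84.8948 kN.
I_c = b·h³/36 = 0.684 × 3.5³/36 = 0.814625 m⁴.
Centre of pressure: y_p = y_c + I_c/(y_c·A) = 7.05333 + 0.814625/(7.05333 × 1.197) = 7.05333 + 0.0964871 = 7.14982 m along the plane.

h_p = 7.150 m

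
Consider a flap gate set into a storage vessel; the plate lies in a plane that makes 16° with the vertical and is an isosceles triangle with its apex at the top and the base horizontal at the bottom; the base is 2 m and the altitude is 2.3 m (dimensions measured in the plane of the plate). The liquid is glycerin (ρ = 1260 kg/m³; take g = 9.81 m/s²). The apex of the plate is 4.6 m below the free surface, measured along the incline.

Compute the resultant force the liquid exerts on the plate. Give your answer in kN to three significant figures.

γ = ρg = 1260 × 9.81 / 1000 = 12.3606 kN/m³.
The plate makes 16° with the vertical, i.e. θ = 90° − 16° = 74° to the horizontal. Measuring y along the incline from the free-surface line, vertical depth h = y·sinθ with sinθ = 0.961262.
With the apex up, the centroid sits 2h/3 = 2 × 2.3/3 = 1.53333 m below the apex, so y_c = 4.6 + 1.53333 = 6.13333 m and h_c = 6.13333 × 0.961262 = 5.89574 m.
A = ½ × 2 × 2.3 = 2.3 m².
Resultant F = γ·h_c·A = 12.3606 × 5.89574 × 2.3 = 167.612 kN.

F ≈ 168 kN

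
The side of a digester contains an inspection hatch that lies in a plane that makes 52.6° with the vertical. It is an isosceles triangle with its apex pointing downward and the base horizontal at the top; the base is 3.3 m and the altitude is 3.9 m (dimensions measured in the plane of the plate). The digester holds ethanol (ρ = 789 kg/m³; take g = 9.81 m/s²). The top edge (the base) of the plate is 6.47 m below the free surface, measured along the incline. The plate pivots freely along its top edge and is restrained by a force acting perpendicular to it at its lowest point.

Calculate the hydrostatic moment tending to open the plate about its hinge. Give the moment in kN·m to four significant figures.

M ≈ 331.1 kN·m

γ = ρg = 789 × 9.81 / 1000 = 7.74009 kN/m³.
The plate makes 52.6° with the vertical, i.e. θ = 90° − 52.6° = 37.4° to the horizontal. Measuring y along the incline from the free-surface line, vertical depth h = y·sinθ with sinθ = 0.607376.
With the apex down, the centroid sits h/3 = 3.9/3 = 1.3 m below the base (the top edge), so y_c = 6.47 + 1.3 = 7.77 m and h_c = 7.77 × 0.607376 = 4.71931 m.
A = ½ × 3.3 × 3.9 = 6.435 m².
Resultant F = γ·h_c·A = 7.74009 × 4.71931 × 6.435 = 235.057 kN.
I_c = b·h³/36 = 3.3 × 3.9³/36 = 5.43757 m⁴.
Centre of pressure: y_p = y_c + I_c/(y_c·A) = 7.77 + 5.43757/(7.77 × 6.435) = 7.77 + 0.108752 = 7.87875 m along the plane.
The resultant acts 1.3 + 0.108752 = 1.40875 m (along the plate) below the hinge at the top edge, so the moment about the hinge is M = F × 1.40875 = 235.057 × 1.40875 = 331.137 kN·m.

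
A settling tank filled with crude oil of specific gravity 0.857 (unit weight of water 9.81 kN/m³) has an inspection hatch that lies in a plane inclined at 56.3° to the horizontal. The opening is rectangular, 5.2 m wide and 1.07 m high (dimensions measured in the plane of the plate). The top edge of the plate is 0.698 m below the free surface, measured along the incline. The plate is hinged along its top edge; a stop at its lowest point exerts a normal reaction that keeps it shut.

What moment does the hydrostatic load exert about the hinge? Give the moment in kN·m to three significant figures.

γ = 0.857 × 9.81 = 8.40717 kN/m³.
Let θ = 56.3° be the plate's angle to the horizontal; measure y along the incline from where the plane meets the free surface. Vertical depth h = y·sinθ with sinθ = 0.831954.
The centroid lies 1.07/2 = 0.535 m below the top edge, so y_c = 0.698 + 0.535 = 1.233 m and h_c = 1.233 × 0.831954 = 1.0258 m.
A = 5.2 × 1.07 = 5.564 m².
Resultant F = γ·h_c·A = 8.40717 × 1.0258 × 5.564 = 47.9844 kN.
I_c = b·h³/12 = 5.2 × 1.07³/12 = 0.530852 m⁴.
Centre of pressure: y_p = y_c + I_c/(y_c·A) = 1.233 + 0.530852/(1.233 × 5.564) = 1.233 + 0.077379 = 1.31038 m along the plane.
The resultant acts 0.535 + 0.077379 = 0.612379 m (along the plate) below the hinge at the top edge, so the moment about the hinge is M = F × 0.612379 = 47.9844 × 0.612379 = 29.3846 kN·m.

M ≈ 29.4 kN·m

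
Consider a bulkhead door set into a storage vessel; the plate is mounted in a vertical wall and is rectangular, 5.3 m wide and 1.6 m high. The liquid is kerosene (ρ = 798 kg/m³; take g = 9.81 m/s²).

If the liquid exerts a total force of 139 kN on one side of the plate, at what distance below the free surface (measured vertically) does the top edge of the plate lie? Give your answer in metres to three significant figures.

d_top ≈ 1.29 m

γ = ρg = 798 × 9.81 / 1000 = 7.82838 kN/m³.
A = 5.3 × 1.6 = 8.48 m².
From F = γ·h_c·A, the centroid depth is h_c = 139/(7.82838 × 8.48) = 2.09386 m.
The centroid lies 1.6/2 = 0.8 m below the top edge, so the top edge sits at h_top = 2.09386 − 0.8 = 1.29386 m below the surface.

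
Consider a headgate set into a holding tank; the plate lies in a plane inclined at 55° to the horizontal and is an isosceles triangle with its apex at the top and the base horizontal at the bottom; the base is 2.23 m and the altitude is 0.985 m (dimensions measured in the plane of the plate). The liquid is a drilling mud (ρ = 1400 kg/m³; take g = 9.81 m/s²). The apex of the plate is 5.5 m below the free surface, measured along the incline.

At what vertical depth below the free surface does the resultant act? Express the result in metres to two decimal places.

γ = ρg = 1400 × 9.81 / 1000 = 13.734 kN/m³.
Let θ = 55° be the plate's angle to the horizontal; measure y along the incline from where the plane meets the free surface. Vertical depth h = y·sinθ with sinθ = 0.819152.
With the apex up, the centroid sits 2h/3 = 2 × 0.985/3 = 0.656667 m below the apex, so y_c = 5.5 + 0.656667 = 6.15667 m and h_c = 6.15667 × 0.819152 = 5.04325 m.
A = ½ × 2.23 × 0.985 = 1.09827 m².
Resultant F = γ·h_c·A = 13.734 × 5.04325 × 1.09827 = 76.0706 kN.
I_c = b·h³/36 = 2.23 × 0.985³/36 = 0.0591985 m⁴.
Centre of pressure: y_p = y_c + I_c/(y_c·A) = 6.15667 + 0.0591985/(6.15667 × 1.09827) = 6.15667 + 0.00875499 = 6.16542 m along the plane.
Vertically, h_p = y_p·sinθ = 6.16542 × 0.819152 = 5.05042 m.

h_p = 5.05 m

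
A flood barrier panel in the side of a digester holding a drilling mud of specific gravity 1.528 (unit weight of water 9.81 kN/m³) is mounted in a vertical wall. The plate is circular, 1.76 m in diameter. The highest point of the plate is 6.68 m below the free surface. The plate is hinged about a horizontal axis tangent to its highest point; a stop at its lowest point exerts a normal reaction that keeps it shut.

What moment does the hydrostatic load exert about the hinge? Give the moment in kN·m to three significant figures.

γ = 1.528 × 9.81 = 14.98968 kN/m³.
The centroid is at the centre, 0.88 m below the top of the plate, so the centroid depth is h_c = 6.68 + 0.88 = 7.56 m.
A = π(0.88)² = 2.43285 m².
Resultant F = γ·h_c·A = 14.98968 × 7.56 × 2.43285 = 275.695 kN.
I_c = πr⁴/4 = π × 0.88⁴/4 = 0.471 m⁴.
Centre of pressure: y_p = y_c + I_c/(y_c·A) = 7.56 + 0.471/(7.56 × 2.43285) = 7.56 + 0.0256085 = 7.58561 m along the plane.
The resultant acts 0.88 + 0.0256085 = 0.905609 m (along the plate) below the hinge at the top edge, so the moment about the hinge is M = F × 0.905609 = 275.695 × 0.905609 = 249.672 kN·m.

M ≈ 250 kN·m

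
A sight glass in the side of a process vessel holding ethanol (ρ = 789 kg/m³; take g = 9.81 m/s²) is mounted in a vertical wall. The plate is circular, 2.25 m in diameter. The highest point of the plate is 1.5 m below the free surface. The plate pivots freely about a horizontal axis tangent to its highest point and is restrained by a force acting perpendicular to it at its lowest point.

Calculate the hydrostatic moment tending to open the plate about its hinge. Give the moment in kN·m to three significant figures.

γ = ρg = 789 × 9.81 / 1000 = 7.74009 kN/m³.
The centroid is at the centre, 1.125 m below the top of the plate, so the centroid depth is h_c = 1.5 + 1.125 = 2.625 m.
A = π(1.125)² = 3.97608 m².
Resultant F = γ·h_c·A = 7.74009 × 2.625 × 3.97608 = 80.7849 kN.
I_c = πr⁴/4 = π × 1.125⁴/4 = 1.25806 m⁴.
Centre of pressure: y_p = y_c + I_c/(y_c·A) = 2.625 + 1.25806/(2.625 × 3.97608) = 2.625 + 0.120536 = 2.74554 m along the plane.
The resultant acts 1.125 + 0.120536 = 1.24554 m (along the plate) below the hinge at the top edge, so the moment about the hinge is M = F × 1.24554 = 80.7849 × 1.24554 = 100.621 kN·m.

M ≈ 101 kN·m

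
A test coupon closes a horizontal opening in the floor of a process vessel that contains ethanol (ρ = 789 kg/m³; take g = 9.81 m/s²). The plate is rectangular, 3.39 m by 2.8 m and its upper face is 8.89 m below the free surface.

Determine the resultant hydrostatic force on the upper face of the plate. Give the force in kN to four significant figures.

γ = ρg = 789 × 9.81 / 1000 = 7.74009 kN/m³.
The plate is horizontal, so pressure is uniform at p = γ·h = 7.74009 × 8.89 = 68.8094 kN/m².
A = 3.39 × 2.8 = 9.492 m².
F = p·A = 68.8094 × 9.492 = 653.139 kN.

F ≈ 653.1 kN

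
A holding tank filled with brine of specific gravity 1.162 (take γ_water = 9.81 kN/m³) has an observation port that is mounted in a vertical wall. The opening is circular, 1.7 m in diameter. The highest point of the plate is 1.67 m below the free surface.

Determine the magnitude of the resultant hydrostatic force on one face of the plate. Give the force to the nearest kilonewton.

γ = 1.162 × 9.81 = 11.39922 kN/m³.
The centroid is at the centre, 0.85 m below the top of the plate, so the centroid depth is h_c = 1.67 + 0.85 = 2.52 m.
A = π(0.85)² = 2.2698 m².
Resultant F = γ·h_c·A = 11.39922 × 2.52 × 2.2698 = 65.2024 kN.

F ≈ 65 kN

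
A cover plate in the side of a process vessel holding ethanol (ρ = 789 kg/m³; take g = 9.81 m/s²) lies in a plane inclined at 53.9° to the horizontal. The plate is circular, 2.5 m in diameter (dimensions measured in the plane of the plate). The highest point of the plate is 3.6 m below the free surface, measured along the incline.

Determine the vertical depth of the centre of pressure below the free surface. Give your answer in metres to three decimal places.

h_p = 3.984 m

γ = ρg = 789 × 9.81 / 1000 = 7.74009 kN/m³.
Let θ = 53.9° be the plate's angle to the horizontal; measure y along the incline from where the plane meets the free surface. Vertical depth h = y·sinθ with sinθ = 0.807990.
The centroid is at the centre, 1.25 m below the top of the plate, so y_c = 3.6 + 1.25 = 4.85 m and h_c = 4.85 × 0.807990 = 3.91875 m.
A = π(1.25)² = 4.90874 m².
Resultant F = γ·h_c·A = 7.74009 × 3.91875 × 4.90874 = 148.889 kN.
I_c = πr⁴/4 = π × 1.25⁴/4 = 1.91748 m⁴.
Centre of pressure: y_p = y_c + I_c/(y_c·A) = 4.85 + 1.91748/(4.85 × 4.90874) = 4.85 + 0.0805414 = 4.93054 m along the plane.
Vertically, h_p = y_p·sinθ = 4.93054 × 0.807990 = 3.98383 m.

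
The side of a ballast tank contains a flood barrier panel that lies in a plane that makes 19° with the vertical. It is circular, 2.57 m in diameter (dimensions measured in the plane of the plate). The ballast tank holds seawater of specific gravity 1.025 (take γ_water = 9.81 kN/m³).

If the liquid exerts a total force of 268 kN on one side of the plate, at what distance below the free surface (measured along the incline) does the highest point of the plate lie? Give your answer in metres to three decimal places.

y_top ≈ 4.149 m

γ = 1.025 × 9.81 = 10.05525 kN/m³.
A = π(1.285)² = 5.18748 m².
From F = γ·h_c·A, the centroid depth is h_c = 268/(10.05525 × 5.18748) = 5.1379 m.
The plate makes 19° with the vertical, i.e. θ = 90° − 19° = 71° to the horizontal. Measuring y along the incline from the free-surface line, vertical depth h = y·sinθ with sinθ = 0.945519.
Along the incline, y_c = h_c/sinθ = 5.1379/0.945519 = 5.43395 m.
The centroid is at the centre, 1.285 m below the top of the plate, so the highest point sits at y_top = 5.43395 − 1.285 = 4.14895 m along the incline.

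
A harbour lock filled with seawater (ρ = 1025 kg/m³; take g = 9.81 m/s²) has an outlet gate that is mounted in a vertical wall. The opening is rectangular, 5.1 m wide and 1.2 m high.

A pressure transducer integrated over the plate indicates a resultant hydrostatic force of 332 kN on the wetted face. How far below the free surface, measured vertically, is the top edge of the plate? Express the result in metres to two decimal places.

γ = ρg = 1025 × 9.81 / 1000 = 10.05525 kN/m³.
A = 5.1 × 1.2 = 6.12 m².
From F = γ·h_c·A, the centroid depth is h_c = 332/(10.05525 × 6.12) = 5.39503 m.
The centroid lies 1.2/2 = 0.6 m below the top edge, so the top edge sits at h_top = 5.39503 − 0.6 = 4.79503 m below the surface.

d_top ≈ 4.80 m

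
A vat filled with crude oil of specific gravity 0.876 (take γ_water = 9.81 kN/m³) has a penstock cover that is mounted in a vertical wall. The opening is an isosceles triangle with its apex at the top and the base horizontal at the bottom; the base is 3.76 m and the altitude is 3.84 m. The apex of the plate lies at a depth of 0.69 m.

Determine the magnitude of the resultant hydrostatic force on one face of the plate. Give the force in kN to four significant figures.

F ≈ 201.6 kN

γ = 0.876 × 9.81 = 8.59356 kN/m³.
With the apex up, the centroid sits 2h/3 = 2 × 3.84/3 = 2.56 m below the apex, so the centroid depth is h_c = 0.69 + 2.56 = 3.25 m.
A = ½ × 3.76 × 3.84 = 7.2192 m².
Resultant F = γ·h_c·A = 8.59356 × 3.25 × 7.2192 = 201.626 kN.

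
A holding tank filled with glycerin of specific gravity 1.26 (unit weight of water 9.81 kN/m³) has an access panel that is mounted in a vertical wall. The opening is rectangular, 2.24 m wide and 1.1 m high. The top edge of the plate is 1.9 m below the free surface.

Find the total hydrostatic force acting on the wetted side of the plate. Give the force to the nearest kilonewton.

F ≈ 75 kN

γ = 1.26 × 9.81 = 12.3606 kN/m³.
The centroid lies 1.1/2 = 0.55 m below the top edge, so the centroid depth is h_c = 1.9 + 0.55 = 2.45 m.
A = 2.24 × 1.1 = 2.464 m².
Resultant F = γ·h_c·A = 12.3606 × 2.45 × 2.464 = 74.6185 kN.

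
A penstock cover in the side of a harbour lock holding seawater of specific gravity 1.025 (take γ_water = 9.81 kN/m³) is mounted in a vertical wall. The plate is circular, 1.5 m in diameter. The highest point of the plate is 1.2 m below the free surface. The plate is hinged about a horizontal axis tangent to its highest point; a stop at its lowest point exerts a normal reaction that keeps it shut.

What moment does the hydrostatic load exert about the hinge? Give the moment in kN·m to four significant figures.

M ≈ 28.49 kN·m

γ = 1.025 × 9.81 = 10.05525 kN/m³.
The centroid is at the centre, 0.75 m below the top of the plate, so the centroid depth is h_c = 1.2 + 0.75 = 1.95 m.
A = π(0.75)² = 1.76715 m².
Resultant F = γ·h_c·A = 10.05525 × 1.95 × 1.76715 = 34.6498 kN.
I_c = πr⁴/4 = π × 0.75⁴/4 = 0.248505 m⁴.
Centre of pressure: y_p = y_c + I_c/(y_c·A) = 1.95 + 0.248505/(1.95 × 1.76715) = 1.95 + 0.0721152 = 2.02212 m along the plane.
The resultant acts 0.75 + 0.0721152 = 0.822115 m (along the plate) below the hinge at the top edge, so the moment about the hinge is M = F × 0.822115 = 34.6498 × 0.822115 = 28.4861 kN·m.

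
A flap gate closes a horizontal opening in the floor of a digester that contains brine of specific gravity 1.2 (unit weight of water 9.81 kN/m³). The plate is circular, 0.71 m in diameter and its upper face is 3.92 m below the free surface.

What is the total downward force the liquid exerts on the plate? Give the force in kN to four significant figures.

F ≈ 18.27 kN

γ = 1.2 × 9.81 = 11.772 kN/m³.
The plate is horizontal, so pressure is uniform at p = γ·h = 11.772 × 3.92 = 46.1462 kN/m².
A = π(0.355)² = 0.395919 m².
F = p·A = 46.1462 × 0.395919 = 18.2702 kN.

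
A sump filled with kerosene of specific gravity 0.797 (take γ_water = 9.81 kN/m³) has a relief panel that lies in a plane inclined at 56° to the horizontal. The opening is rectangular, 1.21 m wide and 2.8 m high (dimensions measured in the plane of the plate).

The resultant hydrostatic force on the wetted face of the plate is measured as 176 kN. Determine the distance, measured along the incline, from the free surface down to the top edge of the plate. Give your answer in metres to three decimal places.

γ = 0.797 × 9.81 = 7.81857 kN/m³.
A = 1.21 × 2.8 = 3.388 m².
From F = γ·h_c·A, the centroid depth is h_c = 176/(7.81857 × 3.388) = 6.64419 m.
Let θ = 56° be the plate's angle to the horizontal; measure y along the incline from where the plane meets the free surface. Vertical depth h = y·sinθ with sinθ = 0.829038.
Along the incline, y_c = h_c/sinθ = 6.64419/0.829038 = 8.01434 m.
The centroid lies 2.8/2 = 1.4 m below the top edge, so the top edge sits at y_top = 8.01434 − 1.4 = 6.61434 m along the incline.

y_top ≈ 6.614 m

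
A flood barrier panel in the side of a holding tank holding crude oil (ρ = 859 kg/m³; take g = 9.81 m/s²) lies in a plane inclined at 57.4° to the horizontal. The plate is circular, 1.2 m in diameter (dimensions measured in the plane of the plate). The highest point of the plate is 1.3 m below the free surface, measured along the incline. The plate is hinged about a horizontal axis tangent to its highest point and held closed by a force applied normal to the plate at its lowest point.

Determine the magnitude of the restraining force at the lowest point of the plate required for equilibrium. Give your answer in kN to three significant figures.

P ≈ 8.23 kN

γ = ρg = 859 × 9.81 / 1000 = 8.42679 kN/m³.
Let θ = 57.4° be the plate's angle to the horizontal; measure y along the incline from where the plane meets the free surface. Vertical depth h = y·sinθ with sinθ = 0.842452.
The centroid is at the centre, 0.6 m below the top of the plate, so y_c = 1.3 + 0.6 = 1.9 m and h_c = 1.9 × 0.842452 = 1.60066 m.
A = π(0.6)² = 1.13097 m².
Resultant F = γ·h_c·A = 8.42679 × 1.60066 × 1.13097 = 15.255 kN.
I_c = πr⁴/4 = π × 0.6⁴/4 = 0.101788 m⁴.
Centre of pressure: y_p = y_c + I_c/(y_c·A) = 1.9 + 0.101788/(1.9 × 1.13097) = 1.9 + 0.0473687 = 1.94737 m along the plane.
The resultant acts 0.6 + 0.0473687 = 0.647369 m (along the plate) below the hinge at the top edge, so the moment about the hinge is M = F × 0.647369 = 15.255 × 0.647369 = 9.87561 kN·m.
A normal force at the bottom, 1.2 m from the hinge, must supply this moment: P = 9.87561/1.2 = 8.22968 kN.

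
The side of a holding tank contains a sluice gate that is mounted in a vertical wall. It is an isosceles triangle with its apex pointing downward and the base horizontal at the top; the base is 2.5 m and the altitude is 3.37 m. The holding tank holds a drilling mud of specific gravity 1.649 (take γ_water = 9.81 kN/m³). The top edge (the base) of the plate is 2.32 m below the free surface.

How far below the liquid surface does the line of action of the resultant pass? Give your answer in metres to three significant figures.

h_p = 3.63 m

γ = 1.649 × 9.81 = 16.17669 kN/m³.
With the apex down, the centroid sits h/3 = 3.37/3 = 1.12333 m below the base (the top edge), so the centroid depth is h_c = 2.32 + 1.12333 = 3.44333 m.
A = ½ × 2.5 × 3.37 = 4.2125 m².
Resultant F = γ·h_c·A = 16.17669 × 3.44333 × 4.2125 = 234.643 kN.
I_c = b·h³/36 = 2.5 × 3.37³/36 = 2.65783 m⁴.
Centre of pressure: y_p = y_c + I_c/(y_c·A) = 3.44333 + 2.65783/(3.44333 × 4.2125) = 3.44333 + 0.183235 = 3.62656 m along the plane.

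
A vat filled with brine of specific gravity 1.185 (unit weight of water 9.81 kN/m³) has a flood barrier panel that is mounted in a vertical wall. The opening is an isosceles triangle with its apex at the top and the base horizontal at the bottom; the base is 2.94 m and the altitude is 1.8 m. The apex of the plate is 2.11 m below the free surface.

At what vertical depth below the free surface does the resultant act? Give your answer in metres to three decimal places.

γ = 1.185 × 9.81 = 11.62485 kN/m³.
With the apex up, the centroid sits 2h/3 = 2 × 1.8/3 = 1.2 m below the apex, so the centroid depth is h_c = 2.11 + 1.2 = 3.31 m.
A = ½ × 2.94 × 1.8 = 2.646 m².
Resultant F = γ·h_c·A = 11.62485 × 3.31 × 2.646 = 101.813 kN.
I_c = b·h³/36 = 2.94 × 1.8³/36 = 0.47628 m⁴.
Centre of pressure: y_p = y_c + I_c/(y_c·A) = 3.31 + 0.47628/(3.31 × 2.646) = 3.31 + 0.0543807 = 3.36438 m along the plane.

h_p = 3.364 m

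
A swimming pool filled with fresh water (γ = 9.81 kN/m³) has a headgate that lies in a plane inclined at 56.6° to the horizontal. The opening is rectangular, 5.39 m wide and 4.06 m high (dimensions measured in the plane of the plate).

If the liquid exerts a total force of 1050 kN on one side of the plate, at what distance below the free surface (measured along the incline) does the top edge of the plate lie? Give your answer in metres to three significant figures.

y_top ≈ 3.83 m

γ = 9.81 kN/m³.
A = 5.39 × 4.06 = 21.8834 m².
From F = γ·h_c·A, the centroid depth is h_c = 1050/(9.81 × 21.8834) = 4.89109 m.
Let θ = 56.6° be the plate's angle to the horizontal; measure y along the incline from where the plane meets the free surface. Vertical depth h = y·sinθ with sinθ = 0.834848.
Along the incline, y_c = h_c/sinθ = 4.89109/0.834848 = 5.85866 m.
The centroid lies 4.06/2 = 2.03 m below the top edge, so the top edge sits at y_top = 5.85866 − 2.03 = 3.82866 m along the incline.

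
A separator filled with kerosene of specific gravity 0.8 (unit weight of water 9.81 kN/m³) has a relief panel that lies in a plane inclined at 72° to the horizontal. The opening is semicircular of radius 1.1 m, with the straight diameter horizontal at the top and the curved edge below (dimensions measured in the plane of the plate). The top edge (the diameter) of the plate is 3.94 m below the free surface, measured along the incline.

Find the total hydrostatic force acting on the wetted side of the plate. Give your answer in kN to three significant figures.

γ = 0.8 × 9.81 = 7.848 kN/m³.
Let θ = 72° be the plate's angle to the horizontal; measure y along the incline from where the plane meets the free surface. Vertical depth h = y·sinθ with sinθ = 0.951057.
The centroid of a semicircle lies 4r/(3π) = 0.466854 m from the diameter, here below the top edge, so y_c = 3.94 + 0.466854 = 4.40685 m and h_c = 4.40685 × 0.951057 = 4.19117 m.
A = πr²/2 = π × 1.1²/2 = 1.90066 m².
Resultant F = γ·h_c·A = 7.848 × 4.19117 × 1.90066 = 62.5171 kN.

F ≈ 62.5 kN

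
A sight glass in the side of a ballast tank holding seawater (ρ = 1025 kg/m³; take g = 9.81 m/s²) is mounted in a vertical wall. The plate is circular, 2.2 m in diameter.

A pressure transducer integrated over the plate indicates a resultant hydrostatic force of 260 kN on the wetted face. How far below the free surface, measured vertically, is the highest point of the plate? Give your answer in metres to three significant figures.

d_top ≈ 5.70 m

γ = ρg = 1025 × 9.81 / 1000 = 10.05525 kN/m³.
A = π(1.1)² = 3.80133 m².
From F = γ·h_c·A, the centroid depth is h_c = 260/(10.05525 × 3.80133) = 6.80213 m.
The centroid is at the centre, 1.1 m below the top of the plate, so the highest point sits at h_top = 6.80213 − 1.1 = 5.70213 m below the surface.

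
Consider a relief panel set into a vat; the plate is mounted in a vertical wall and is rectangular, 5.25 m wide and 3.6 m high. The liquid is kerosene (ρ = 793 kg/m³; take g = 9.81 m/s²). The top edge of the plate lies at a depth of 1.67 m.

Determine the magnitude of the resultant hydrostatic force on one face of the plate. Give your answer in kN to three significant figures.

F ≈ 510 kN

γ = ρg = 793 × 9.81 / 1000 = 7.77933 kN/m³.
The centroid lies 3.6/2 = 1.8 m below the top edge, so the centroid depth is h_c = 1.67 + 1.8 = 3.47 m.
A = 5.25 × 3.6 = 18.9 m².
Resultant F = γ·h_c·A = 7.77933 × 3.47 × 18.9 = 510.192 kN.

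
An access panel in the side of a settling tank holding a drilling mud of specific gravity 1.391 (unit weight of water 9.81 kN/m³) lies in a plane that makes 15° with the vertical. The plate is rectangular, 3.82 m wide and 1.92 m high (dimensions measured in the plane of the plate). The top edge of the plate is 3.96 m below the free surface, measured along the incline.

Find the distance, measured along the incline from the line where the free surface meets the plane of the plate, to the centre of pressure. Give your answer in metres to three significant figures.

y_p = 4.98 m

γ = 1.391 × 9.81 = 13.64571 kN/m³.
The plate makes 15° with the vertical, i.e. θ = 90° − 15° = 75° to the horizontal. Measuring y along the incline from the free-surface line, vertical depth h = y·sinθ with sinθ = 0.965926.
The centroid lies 1.92/2 = 0.96 m below the top edge, so y_c = 3.96 + 0.96 = 4.92 m and h_c = 4.92 × 0.965926 = 4.75236 m.
A = 3.82 × 1.92 = 7.3344 m².
Resultant F = γ·h_c·A = 13.64571 × 4.75236 × 7.3344 = 475.631 kN.
I_c = b·h³/12 = 3.82 × 1.92³/12 = 2.25313 m⁴.
Centre of pressure: y_p = y_c + I_c/(y_c·A) = 4.92 + 2.25313/(4.92 × 7.3344) = 4.92 + 0.0624391 = 4.98244 m along the plane.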